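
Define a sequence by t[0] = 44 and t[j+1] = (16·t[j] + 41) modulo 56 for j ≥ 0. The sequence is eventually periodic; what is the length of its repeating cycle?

t[0] = 44,  t[1] = 17,  t[2] = 33,  t[3] = 9,  t[4] = 17.
Since t[4] = t[1] = 17, the sequence is eventually periodic: after a pre-period of length 1 it cycles with period 3.

3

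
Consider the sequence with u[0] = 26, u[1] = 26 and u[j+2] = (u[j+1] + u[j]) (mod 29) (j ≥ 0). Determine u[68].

Computing terms: u[0] = 26, u[1] = 26, u[2] = 23, u[3] = 20, u[4] = 14, u[5] = 5, u[6] = 19, u[7] = 24, u[8] = 14, u[9] = 9, u[10] = 23, u[11] = 3, u[12] = 26, u[13] = 0, u[14] = 26, u[15] = 26.
Since (u[14], u[15]) = (u[0], u[1]) = (26, 26) (two consecutive terms determine the rest), the sequence is periodic with period 14.
(68 - 0) mod 14 = 12, so u[68] = u[12] = 26.

26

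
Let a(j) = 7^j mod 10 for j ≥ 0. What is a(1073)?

7

a(0) = 1,  a(1) = 7,  a(2) = 9,  a(3) = 3,  a(4) = 1.
Since a(4) = a(0) = 1, the sequence is periodic with period 4.
So a(1073) = a(0 + ((1073-0) mod 4)) = a(1) = 7.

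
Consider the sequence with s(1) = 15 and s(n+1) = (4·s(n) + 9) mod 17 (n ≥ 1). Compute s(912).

10

s(1) = 15; s(2) = 1; s(3) = 13; s(4) = 10; s(5) = 15.
The sequence repeats with period 4.
(912 - 1) mod 4 = 3, so s(912) = s(4) = 10.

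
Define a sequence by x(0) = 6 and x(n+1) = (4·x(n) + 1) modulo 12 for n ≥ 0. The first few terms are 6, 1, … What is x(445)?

Computing terms: x(0) = 6, x(1) = 1, x(2) = 5, x(3) = 9, x(4) = 1.
Since x(4) = x(1) = 1, the sequence is eventually periodic: after a pre-period of length 1 it cycles with period 3.
For n ≥ 1, x(n) depends only on (n - 1) mod 3. (445 - 1) mod 3 = 0, so x(445) = x(1) = 1.

1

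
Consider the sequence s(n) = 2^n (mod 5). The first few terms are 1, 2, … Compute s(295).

3

Computing terms: s(0) = 1; s(1) = 2; s(2) = 4; s(3) = 3; s(4) = 1.
The sequence repeats with period 4.
So s(295) = s(0 + ((295-0) mod 4)) = s(3) = 3.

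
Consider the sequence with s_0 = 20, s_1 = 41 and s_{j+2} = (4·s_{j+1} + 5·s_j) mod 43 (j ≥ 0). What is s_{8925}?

s_0 = 20,  s_1 = 41,  s_2 = 6,  s_3 = 14,  s_4 = 0,  s_5 = 27,  s_6 = 22,  s_7 = 8,  s_8 = 13,  s_9 = 6,  s_{10} = 3,  s_{11} = 42,  s_{12} = 11,  s_{13} = 39,  s_{14} = 39,  s_{15} = 7,  s_{16} = 8,  s_{17} = 24,  s_{18} = 7,  s_{19} = 19,  s_{20} = 25,  s_{21} = 23,  s_{22} = 2,  s_{23} = 37,  s_{24} = 29,  s_{25} = 0,  s_{26} = 16,  s_{27} = 21,  s_{28} = 35,  s_{29} = 30,  s_{30} = 37,  s_{31} = 40,  s_{32} = 1,  s_{33} = 32,  s_{34} = 4,  s_{35} = 4,  s_{36} = 36,  s_{37} = 35,  s_{38} = 19,  s_{39} = 36,  s_{40} = 24,  s_{41} = 18,  s_{42} = 20,  s_{43} = 41.
The sequence repeats with period 42.
(8925 - 0) mod 42 = 21, so s_{8925} = s_{21} = 23.

23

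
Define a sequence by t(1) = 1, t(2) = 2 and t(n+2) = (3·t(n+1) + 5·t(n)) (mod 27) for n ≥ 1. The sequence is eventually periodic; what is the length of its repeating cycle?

36

Listing terms: t(1) = 1,  t(2) = 2,  t(3) = 11,  t(4) = 16,  t(5) = 22,  t(6) = 11,  t(7) = 8,  t(8) = 25,  t(9) = 7,  t(10) = 11,  t(11) = 14,  t(12) = 16,  t(13) = 10,  t(14) = 2,  t(15) = 2,  t(16) = 16,  t(17) = 4,  t(18) = 11,  t(19) = 26,  t(20) = 25,  t(21) = 16,  t(22) = 11,  t(23) = 5,  t(24) = 16,  t(25) = 19,  t(26) = 2,  t(27) = 20,  t(28) = 16,  t(29) = 13,  t(30) = 11,  t(31) = 17,  t(32) = 25,  t(33) = 25,  t(34) = 11,  t(35) = 23,  t(36) = 16,  t(37) = 1,  t(38) = 2.
The sequence repeats with period 36.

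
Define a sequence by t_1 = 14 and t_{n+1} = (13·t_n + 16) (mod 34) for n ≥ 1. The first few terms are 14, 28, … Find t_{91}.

We have t_1 = 14; t_2 = 28; t_3 = 6; t_4 = 26; t_5 = 14.
The sequence repeats with period 4.
So t_{91} = t_{1 + ((91-1) mod 4)} = t_3 = 6.

6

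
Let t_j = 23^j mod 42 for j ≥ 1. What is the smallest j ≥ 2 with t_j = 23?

7

Listing terms: t_1 = 23; t_2 = 25; t_3 = 29; t_4 = 37; t_5 = 11; t_6 = 1; t_7 = 23.
The sequence repeats with period 6.
The value 23 next appears (with j ≥ 2) at t_7.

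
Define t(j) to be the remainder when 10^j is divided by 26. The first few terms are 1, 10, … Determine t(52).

16

Listing terms: t(0) = 1,  t(1) = 10,  t(2) = 22,  t(3) = 12,  t(4) = 16,  t(5) = 4,  t(6) = 14,  t(7) = 10.
Since t(7) = t(1) = 10, the sequence is eventually periodic: after a pre-period of length 1 it cycles with period 6.
For j ≥ 1, t(j) depends only on (j - 1) mod 6. (52 - 1) mod 6 = 3, so t(52) = t(4) = 16.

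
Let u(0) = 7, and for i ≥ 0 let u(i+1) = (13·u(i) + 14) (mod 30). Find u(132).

We have u(0) = 7, u(1) = 15, u(2) = 29, u(3) = 1, u(4) = 27, u(5) = 5, u(6) = 19, u(7) = 21, u(8) = 17, u(9) = 25, u(10) = 9, u(11) = 11, u(12) = 7.
The sequence repeats with period 12.
So u(132) = u(0 + ((132-0) mod 12)) = u(0) = 7.

7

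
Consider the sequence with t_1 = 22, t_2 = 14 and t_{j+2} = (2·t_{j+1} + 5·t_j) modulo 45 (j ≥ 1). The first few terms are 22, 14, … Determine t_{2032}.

31

Computing terms: t_1 = 22, t_2 = 14, t_3 = 3, t_4 = 31, t_5 = 32, t_6 = 39, t_7 = 13, t_8 = 41, t_9 = 12, t_{10} = 4, t_{11} = 23, t_{12} = 21, t_{13} = 22, t_{14} = 14.
Since (t_{13}, t_{14}) = (t_1, t_2) = (22, 14) (two consecutive terms determine the rest), the sequence is periodic with period 12.
So t_{2032} = t_{1 + ((2032-1) mod 12)} = t_4 = 31.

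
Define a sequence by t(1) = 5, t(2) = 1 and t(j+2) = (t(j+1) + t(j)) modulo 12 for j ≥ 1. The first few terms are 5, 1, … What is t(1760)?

5

t(1) = 5,  t(2) = 1,  t(3) = 6,  t(4) = 7,  t(5) = 1,  t(6) = 8,  t(7) = 9,  t(8) = 5,  t(9) = 2,  t(10) = 7,  t(11) = 9,  t(12) = 4,  t(13) = 1,  t(14) = 5,  t(15) = 6,  t(16) = 11,  t(17) = 5,  t(18) = 4,  t(19) = 9,  t(20) = 1,  t(21) = 10,  t(22) = 11,  t(23) = 9,  t(24) = 8,  t(25) = 5,  t(26) = 1.
The sequence repeats with period 24.
(1760 - 1) mod 24 = 7, so t(1760) = t(8) = 5.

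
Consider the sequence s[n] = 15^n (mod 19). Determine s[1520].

5

Listing terms: s[1] = 15; s[2] = 16; s[3] = 12; s[4] = 9; s[5] = 2; s[6] = 11; s[7] = 13; s[8] = 5; s[9] = 18; s[10] = 4; s[11] = 3; s[12] = 7; s[13] = 10; s[14] = 17; s[15] = 8; s[16] = 6; s[17] = 14; s[18] = 1; s[19] = 15.
Since s[19] = s[1] = 15, the sequence is periodic with period 18.
(1520 - 1) mod 18 = 7, so s[1520] = s[8] = 5.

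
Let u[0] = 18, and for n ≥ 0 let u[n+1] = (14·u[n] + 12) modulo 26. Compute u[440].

u[0] = 18, u[1] = 4, u[2] = 16, u[3] = 2, u[4] = 14, u[5] = 0, u[6] = 12, u[7] = 24, u[8] = 10, u[9] = 22, u[10] = 8, u[11] = 20, u[12] = 6, u[13] = 18.
Since u[13] = u[0] = 18, the sequence is periodic with period 13.
So u[440] = u[0 + ((440-0) mod 13)] = u[11] = 20.

20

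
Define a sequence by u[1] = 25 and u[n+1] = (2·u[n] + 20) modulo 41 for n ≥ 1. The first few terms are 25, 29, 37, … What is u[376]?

Listing terms: u[1] = 25,  u[2] = 29,  u[3] = 37,  u[4] = 12,  u[5] = 3,  u[6] = 26,  u[7] = 31,  u[8] = 0,  u[9] = 20,  u[10] = 19,  u[11] = 17,  u[12] = 13,  u[13] = 5,  u[14] = 30,  u[15] = 39,  u[16] = 16,  u[17] = 11,  u[18] = 1,  u[19] = 22,  u[20] = 23,  u[21] = 25.
The sequence repeats with period 20.
So u[376] = u[1 + ((376-1) mod 20)] = u[16] = 16.

16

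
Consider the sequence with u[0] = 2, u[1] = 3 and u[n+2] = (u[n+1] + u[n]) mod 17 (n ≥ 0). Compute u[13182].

0

Computing terms: u[0] = 2,  u[1] = 3,  u[2] = 5,  u[3] = 8,  u[4] = 13,  u[5] = 4,  u[6] = 0,  u[7] = 4,  u[8] = 4,  u[9] = 8,  u[10] = 12,  u[11] = 3,  u[12] = 15,  u[13] = 1,  u[14] = 16,  u[15] = 0,  u[16] = 16,  u[17] = 16,  u[18] = 15,  u[19] = 14,  u[20] = 12,  u[21] = 9,  u[22] = 4,  u[23] = 13,  u[24] = 0,  u[25] = 13,  u[26] = 13,  u[27] = 9,  u[28] = 5,  u[29] = 14,  u[30] = 2,  u[31] = 16,  u[32] = 1,  u[33] = 0,  u[34] = 1,  u[35] = 1,  u[36] = 2,  u[37] = 3.
Since (u[36], u[37]) = (u[0], u[1]) = (2, 3) (two consecutive terms determine the rest), the sequence is periodic with period 36.
(13182 - 0) mod 36 = 6, so u[13182] = u[6] = 0.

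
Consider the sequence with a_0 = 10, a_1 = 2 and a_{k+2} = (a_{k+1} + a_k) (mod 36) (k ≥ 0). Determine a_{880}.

10

Listing terms: a_0 = 10, a_1 = 2, a_2 = 12, a_3 = 14, a_4 = 26, a_5 = 4, a_6 = 30, a_7 = 34, a_8 = 28, a_9 = 26, a_{10} = 18, a_{11} = 8, a_{12} = 26, a_{13} = 34, a_{14} = 24, a_{15} = 22, a_{16} = 10, a_{17} = 32, a_{18} = 6, a_{19} = 2, a_{20} = 8, a_{21} = 10, a_{22} = 18, a_{23} = 28, a_{24} = 10, a_{25} = 2.
The sequence repeats with period 24.
(880 - 0) mod 24 = 16, so a_{880} = a_{16} = 10.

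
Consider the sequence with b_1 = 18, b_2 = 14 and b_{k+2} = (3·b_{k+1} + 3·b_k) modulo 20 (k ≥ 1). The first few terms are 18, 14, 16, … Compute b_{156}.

0

b_1 = 18, b_2 = 14, b_3 = 16, b_4 = 10, b_5 = 18, b_6 = 4, b_7 = 6, b_8 = 10, b_9 = 8, b_{10} = 14, b_{11} = 6, b_{12} = 0, b_{13} = 18, b_{14} = 14.
Since (b_{13}, b_{14}) = (b_1, b_2) = (18, 14) (two consecutive terms determine the rest), the sequence is periodic with period 12.
So b_{156} = b_{1 + ((156-1) mod 12)} = b_{12} = 0.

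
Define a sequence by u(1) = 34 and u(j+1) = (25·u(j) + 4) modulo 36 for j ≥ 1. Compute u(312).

u(1) = 34,  u(2) = 26,  u(3) = 6,  u(4) = 10,  u(5) = 2,  u(6) = 18,  u(7) = 22,  u(8) = 14,  u(9) = 30,  u(10) = 34.
Since u(10) = u(1) = 34, the sequence is periodic with period 9.
(312 - 1) mod 9 = 5, so u(312) = u(6) = 18.

18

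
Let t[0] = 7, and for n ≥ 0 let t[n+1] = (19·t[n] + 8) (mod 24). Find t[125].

5

We have t[0] = 7,  t[1] = 21,  t[2] = 23,  t[3] = 13,  t[4] = 15,  t[5] = 5,  t[6] = 7.
Since t[6] = t[0] = 7, the sequence is periodic with period 6.
So t[125] = t[0 + ((125-0) mod 6)] = t[5] = 5.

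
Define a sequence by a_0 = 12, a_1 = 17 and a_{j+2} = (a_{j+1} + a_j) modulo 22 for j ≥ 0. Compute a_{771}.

a_0 = 12,  a_1 = 17,  a_2 = 7,  a_3 = 2,  a_4 = 9,  a_5 = 11,  a_6 = 20,  a_7 = 9,  a_8 = 7,  a_9 = 16,  a_{10} = 1,  a_{11} = 17,  a_{12} = 18,  a_{13} = 13,  a_{14} = 9,  a_{15} = 0,  a_{16} = 9,  a_{17} = 9,  a_{18} = 18,  a_{19} = 5,  a_{20} = 1,  a_{21} = 6,  a_{22} = 7,  a_{23} = 13,  a_{24} = 20,  a_{25} = 11,  a_{26} = 9,  a_{27} = 20,  a_{28} = 7,  a_{29} = 5,  a_{30} = 12,  a_{31} = 17.
The sequence repeats with period 30.
(771 - 0) mod 30 = 21, so a_{771} = a_{21} = 6.

6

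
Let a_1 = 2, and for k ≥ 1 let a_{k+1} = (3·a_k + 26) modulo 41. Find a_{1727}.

Computing terms: a_1 = 2,  a_2 = 32,  a_3 = 40,  a_4 = 23,  a_5 = 13,  a_6 = 24,  a_7 = 16,  a_8 = 33,  a_9 = 2.
Since a_9 = a_1 = 2, the sequence is periodic with period 8.
(1727 - 1) mod 8 = 6, so a_{1727} = a_7 = 16.

16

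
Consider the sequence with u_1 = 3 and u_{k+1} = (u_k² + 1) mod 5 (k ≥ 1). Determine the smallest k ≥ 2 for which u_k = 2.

4

We have u_1 = 3, u_2 = 0, u_3 = 1, u_4 = 2, u_5 = 0.
Since u_5 = u_2 = 0, the sequence is eventually periodic: after a pre-period of length 1 it cycles with period 3.
The value 2 first appears (with k ≥ 2) at u_4.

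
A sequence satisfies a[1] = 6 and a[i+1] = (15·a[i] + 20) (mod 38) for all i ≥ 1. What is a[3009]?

36

We have a[1] = 6,  a[2] = 34,  a[3] = 36,  a[4] = 28,  a[5] = 22,  a[6] = 8,  a[7] = 26,  a[8] = 30,  a[9] = 14,  a[10] = 2,  a[11] = 12,  a[12] = 10,  a[13] = 18,  a[14] = 24,  a[15] = 0,  a[16] = 20,  a[17] = 16,  a[18] = 32,  a[19] = 6.
Since a[19] = a[1] = 6, the sequence is periodic with period 18.
(3009 - 1) mod 18 = 2, so a[3009] = a[3] = 36.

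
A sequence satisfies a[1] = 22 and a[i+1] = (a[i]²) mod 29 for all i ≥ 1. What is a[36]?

Listing terms: a[1] = 22; a[2] = 20; a[3] = 23; a[4] = 7; a[5] = 20.
Since a[5] = a[2] = 20, the sequence is eventually periodic: after a pre-period of length 1 it cycles with period 3.
For i ≥ 2, a[i] depends only on (i - 2) mod 3. (36 - 2) mod 3 = 1, so a[36] = a[3] = 23.

23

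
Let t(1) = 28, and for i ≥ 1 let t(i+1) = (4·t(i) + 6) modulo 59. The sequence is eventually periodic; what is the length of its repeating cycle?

Computing terms: t(1) = 28, t(2) = 0, t(3) = 6, t(4) = 30, t(5) = 8, t(6) = 38, t(7) = 40, t(8) = 48, t(9) = 21, t(10) = 31, t(11) = 12, t(12) = 54, t(13) = 45, t(14) = 9, t(15) = 42, t(16) = 56, t(17) = 53, t(18) = 41, t(19) = 52, t(20) = 37, t(21) = 36, t(22) = 32, t(23) = 16, t(24) = 11, t(25) = 50, t(26) = 29, t(27) = 4, t(28) = 22, t(29) = 35, t(30) = 28.
Since t(30) = t(1) = 28, the sequence is periodic with period 29.

29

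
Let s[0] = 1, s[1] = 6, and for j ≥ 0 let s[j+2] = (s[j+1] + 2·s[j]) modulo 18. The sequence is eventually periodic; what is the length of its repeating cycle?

We have s[0] = 1,  s[1] = 6,  s[2] = 8,  s[3] = 2,  s[4] = 0,  s[5] = 4,  s[6] = 4,  s[7] = 12,  s[8] = 2,  s[9] = 8,  s[10] = 12,  s[11] = 10,  s[12] = 16,  s[13] = 0,  s[14] = 14,  s[15] = 14,  s[16] = 6,  s[17] = 16,  s[18] = 10,  s[19] = 6,  s[20] = 8.
Since (s[19], s[20]) = (s[1], s[2]) = (6, 8) (two consecutive terms determine the rest), the sequence is eventually periodic: after a pre-period of length 1 it cycles with period 18.

18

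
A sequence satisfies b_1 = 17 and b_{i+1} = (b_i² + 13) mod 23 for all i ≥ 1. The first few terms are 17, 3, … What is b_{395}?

Listing terms: b_1 = 17; b_2 = 3; b_3 = 22; b_4 = 14; b_5 = 2; b_6 = 17.
The sequence repeats with period 5.
(395 - 1) mod 5 = 4, so b_{395} = b_5 = 2.

2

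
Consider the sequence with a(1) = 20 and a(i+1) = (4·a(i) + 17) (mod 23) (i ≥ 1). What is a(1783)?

We have a(1) = 20; a(2) = 5; a(3) = 14; a(4) = 4; a(5) = 10; a(6) = 11; a(7) = 15; a(8) = 8; a(9) = 3; a(10) = 6; a(11) = 18; a(12) = 20.
The sequence repeats with period 11.
So a(1783) = a(1 + ((1783-1) mod 11)) = a(1) = 20.

20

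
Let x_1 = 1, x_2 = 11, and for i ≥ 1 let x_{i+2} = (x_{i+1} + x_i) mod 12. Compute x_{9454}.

7

x_1 = 1,  x_2 = 11,  x_3 = 0,  x_4 = 11,  x_5 = 11,  x_6 = 10,  x_7 = 9,  x_8 = 7,  x_9 = 4,  x_{10} = 11,  x_{11} = 3,  x_{12} = 2,  x_{13} = 5,  x_{14} = 7,  x_{15} = 0,  x_{16} = 7,  x_{17} = 7,  x_{18} = 2,  x_{19} = 9,  x_{20} = 11,  x_{21} = 8,  x_{22} = 7,  x_{23} = 3,  x_{24} = 10,  x_{25} = 1,  x_{26} = 11.
Since (x_{25}, x_{26}) = (x_1, x_2) = (1, 11) (two consecutive terms determine the rest), the sequence is periodic with period 24.
So x_{9454} = x_{1 + ((9454-1) mod 24)} = x_{22} = 7.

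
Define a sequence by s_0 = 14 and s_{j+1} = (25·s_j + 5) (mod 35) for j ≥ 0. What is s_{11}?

25

We have s_0 = 14,  s_1 = 5,  s_2 = 25,  s_3 = 0,  s_4 = 5.
Since s_4 = s_1 = 5, the sequence is eventually periodic: after a pre-period of length 1 it cycles with period 3.
For j ≥ 1, s_j depends only on (j - 1) mod 3. (11 - 1) mod 3 = 1, so s_{11} = s_2 = 25.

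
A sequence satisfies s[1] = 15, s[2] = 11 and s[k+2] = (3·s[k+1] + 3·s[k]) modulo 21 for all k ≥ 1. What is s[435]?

18

s[1] = 15,  s[2] = 11,  s[3] = 15,  s[4] = 15,  s[5] = 6,  s[6] = 0,  s[7] = 18,  s[8] = 12,  s[9] = 6,  s[10] = 12,  s[11] = 12,  s[12] = 9,  s[13] = 0,  s[14] = 6,  s[15] = 18,  s[16] = 9,  s[17] = 18,  s[18] = 18,  s[19] = 3,  s[20] = 0,  s[21] = 9,  s[22] = 6,  s[23] = 3,  s[24] = 6,  s[25] = 6,  s[26] = 15,  s[27] = 0,  s[28] = 3,  s[29] = 9,  s[30] = 15,  s[31] = 9,  s[32] = 9,  s[33] = 12,  s[34] = 0,  s[35] = 15,  s[36] = 3,  s[37] = 12,  s[38] = 3,  s[39] = 3,  s[40] = 18,  s[41] = 0,  s[42] = 12,  s[43] = 15,  s[44] = 18,  s[45] = 15,  s[46] = 15.
Since (s[45], s[46]) = (s[3], s[4]) = (15, 15) (two consecutive terms determine the rest), the sequence is eventually periodic: after a pre-period of length 2 it cycles with period 42.
For k ≥ 3, s[k] depends only on (k - 3) mod 42. (435 - 3) mod 42 = 12, so s[435] = s[15] = 18.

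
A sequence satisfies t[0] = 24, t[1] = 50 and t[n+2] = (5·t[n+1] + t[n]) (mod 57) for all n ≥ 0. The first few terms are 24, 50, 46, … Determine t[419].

13

t[0] = 24, t[1] = 50, t[2] = 46, t[3] = 52, t[4] = 21, t[5] = 43, t[6] = 8, t[7] = 26, t[8] = 24, t[9] = 32, t[10] = 13, t[11] = 40, t[12] = 42, t[13] = 22, t[14] = 38, t[15] = 41, t[16] = 15, t[17] = 2, t[18] = 25, t[19] = 13, t[20] = 33, t[21] = 7, t[22] = 11, t[23] = 5, t[24] = 36, t[25] = 14, t[26] = 49, t[27] = 31, t[28] = 33, t[29] = 25, t[30] = 44, t[31] = 17, t[32] = 15, t[33] = 35, t[34] = 19, t[35] = 16, t[36] = 42, t[37] = 55, t[38] = 32, t[39] = 44, t[40] = 24, t[41] = 50.
Since (t[40], t[41]) = (t[0], t[1]) = (24, 50) (two consecutive terms determine the rest), the sequence is periodic with period 40.
So t[419] = t[0 + ((419-0) mod 40)] = t[19] = 13.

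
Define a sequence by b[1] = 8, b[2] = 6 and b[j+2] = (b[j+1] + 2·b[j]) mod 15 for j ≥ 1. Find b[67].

2

b[1] = 8; b[2] = 6; b[3] = 7; b[4] = 4; b[5] = 3; b[6] = 11; b[7] = 2; b[8] = 9; b[9] = 13; b[10] = 1; b[11] = 12; b[12] = 14; b[13] = 8; b[14] = 6.
Since (b[13], b[14]) = (b[1], b[2]) = (8, 6) (two consecutive terms determine the rest), the sequence is periodic with period 12.
(67 - 1) mod 12 = 6, so b[67] = b[7] = 2.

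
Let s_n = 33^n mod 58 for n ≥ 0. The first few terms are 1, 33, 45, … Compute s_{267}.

33

s_0 = 1; s_1 = 33; s_2 = 45; s_3 = 35; s_4 = 53; s_5 = 9; s_6 = 7; s_7 = 57; s_8 = 25; s_9 = 13; s_{10} = 23; s_{11} = 5; s_{12} = 49; s_{13} = 51; s_{14} = 1.
Since s_{14} = s_0 = 1, the sequence is periodic with period 14.
So s_{267} = s_{0 + ((267-0) mod 14)} = s_1 = 33.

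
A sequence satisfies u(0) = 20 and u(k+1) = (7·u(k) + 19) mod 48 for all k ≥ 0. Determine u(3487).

u(0) = 20,  u(1) = 15,  u(2) = 28,  u(3) = 23,  u(4) = 36,  u(5) = 31,  u(6) = 44,  u(7) = 39,  u(8) = 4,  u(9) = 47,  u(10) = 12,  u(11) = 7,  u(12) = 20.
Since u(12) = u(0) = 20, the sequence is periodic with period 12.
So u(3487) = u(0 + ((3487-0) mod 12)) = u(7) = 39.

39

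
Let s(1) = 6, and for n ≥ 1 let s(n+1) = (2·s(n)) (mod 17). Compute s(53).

11

Listing terms: s(1) = 6, s(2) = 12, s(3) = 7, s(4) = 14, s(5) = 11, s(6) = 5, s(7) = 10, s(8) = 3, s(9) = 6.
Since s(9) = s(1) = 6, the sequence is periodic with period 8.
So s(53) = s(1 + ((53-1) mod 8)) = s(5) = 11.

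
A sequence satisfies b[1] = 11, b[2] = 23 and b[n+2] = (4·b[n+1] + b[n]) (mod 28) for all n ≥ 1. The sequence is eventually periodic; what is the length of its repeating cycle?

16

Listing terms: b[1] = 11; b[2] = 23; b[3] = 19; b[4] = 15; b[5] = 23; b[6] = 23; b[7] = 3; b[8] = 7; b[9] = 3; b[10] = 19; b[11] = 23; b[12] = 27; b[13] = 19; b[14] = 19; b[15] = 11; b[16] = 7; b[17] = 11; b[18] = 23.
Since (b[17], b[18]) = (b[1], b[2]) = (11, 23) (two consecutive terms determine the rest), the sequence is periodic with period 16.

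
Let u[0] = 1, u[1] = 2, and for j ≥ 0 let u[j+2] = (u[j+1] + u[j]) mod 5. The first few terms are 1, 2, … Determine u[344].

3

u[0] = 1,  u[1] = 2,  u[2] = 3,  u[3] = 0,  u[4] = 3,  u[5] = 3,  u[6] = 1,  u[7] = 4,  u[8] = 0,  u[9] = 4,  u[10] = 4,  u[11] = 3,  u[12] = 2,  u[13] = 0,  u[14] = 2,  u[15] = 2,  u[16] = 4,  u[17] = 1,  u[18] = 0,  u[19] = 1,  u[20] = 1,  u[21] = 2.
Since (u[20], u[21]) = (u[0], u[1]) = (1, 2) (two consecutive terms determine the rest), the sequence is periodic with period 20.
(344 - 0) mod 20 = 4, so u[344] = u[4] = 3.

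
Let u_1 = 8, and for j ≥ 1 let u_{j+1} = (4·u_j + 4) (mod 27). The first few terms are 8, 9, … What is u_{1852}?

5

We have u_1 = 8,  u_2 = 9,  u_3 = 13,  u_4 = 2,  u_5 = 12,  u_6 = 25,  u_7 = 23,  u_8 = 15,  u_9 = 10,  u_{10} = 17,  u_{11} = 18,  u_{12} = 22,  u_{13} = 11,  u_{14} = 21,  u_{15} = 7,  u_{16} = 5,  u_{17} = 24,  u_{18} = 19,  u_{19} = 26,  u_{20} = 0,  u_{21} = 4,  u_{22} = 20,  u_{23} = 3,  u_{24} = 16,  u_{25} = 14,  u_{26} = 6,  u_{27} = 1,  u_{28} = 8.
Since u_{28} = u_1 = 8, the sequence is periodic with period 27.
(1852 - 1) mod 27 = 15, so u_{1852} = u_{16} = 5.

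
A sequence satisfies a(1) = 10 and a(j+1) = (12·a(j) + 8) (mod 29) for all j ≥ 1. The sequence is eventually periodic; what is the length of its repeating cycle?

4

a(1) = 10, a(2) = 12, a(3) = 7, a(4) = 5, a(5) = 10.
Since a(5) = a(1) = 10, the sequence is periodic with period 4.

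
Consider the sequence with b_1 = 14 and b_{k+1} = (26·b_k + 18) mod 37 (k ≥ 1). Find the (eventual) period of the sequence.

b_1 = 14; b_2 = 12; b_3 = 34; b_4 = 14.
The sequence repeats with period 3.

3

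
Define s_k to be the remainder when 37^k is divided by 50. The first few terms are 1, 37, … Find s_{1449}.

Listing terms: s_0 = 1,  s_1 = 37,  s_2 = 19,  s_3 = 3,  s_4 = 11,  s_5 = 7,  s_6 = 9,  s_7 = 33,  s_8 = 21,  s_9 = 27,  s_{10} = 49,  s_{11} = 13,  s_{12} = 31,  s_{13} = 47,  s_{14} = 39,  s_{15} = 43,  s_{16} = 41,  s_{17} = 17,  s_{18} = 29,  s_{19} = 23,  s_{20} = 1.
The sequence repeats with period 20.
(1449 - 0) mod 20 = 9, so s_{1449} = s_9 = 27.

27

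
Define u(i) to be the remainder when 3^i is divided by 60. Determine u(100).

21

Computing terms: u(1) = 3,  u(2) = 9,  u(3) = 27,  u(4) = 21,  u(5) = 3.
Since u(5) = u(1) = 3, the sequence is periodic with period 4.
(100 - 1) mod 4 = 3, so u(100) = u(4) = 21.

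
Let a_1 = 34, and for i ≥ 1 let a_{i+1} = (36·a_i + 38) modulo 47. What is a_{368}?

26

We have a_1 = 34; a_2 = 40; a_3 = 21; a_4 = 42; a_5 = 46; a_6 = 2; a_7 = 16; a_8 = 3; a_9 = 5; a_{10} = 30; a_{11} = 37; a_{12} = 7; a_{13} = 8; a_{14} = 44; a_{15} = 24; a_{16} = 9; a_{17} = 33; a_{18} = 4; a_{19} = 41; a_{20} = 10; a_{21} = 22; a_{22} = 31; a_{23} = 26; a_{24} = 34.
Since a_{24} = a_1 = 34, the sequence is periodic with period 23.
So a_{368} = a_{1 + ((368-1) mod 23)} = a_{23} = 26.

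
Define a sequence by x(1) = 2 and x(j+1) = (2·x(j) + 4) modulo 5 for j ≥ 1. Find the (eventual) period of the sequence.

4

We have x(1) = 2, x(2) = 3, x(3) = 0, x(4) = 4, x(5) = 2.
Since x(5) = x(1) = 2, the sequence is periodic with period 4.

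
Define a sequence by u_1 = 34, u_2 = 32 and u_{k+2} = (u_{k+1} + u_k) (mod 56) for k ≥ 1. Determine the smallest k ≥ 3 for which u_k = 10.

3

We have u_1 = 34, u_2 = 32, u_3 = 10, u_4 = 42, u_5 = 52, u_6 = 38, u_7 = 34, u_8 = 16, u_9 = 50, u_{10} = 10, u_{11} = 4, u_{12} = 14, u_{13} = 18, u_{14} = 32, u_{15} = 50, u_{16} = 26, u_{17} = 20, u_{18} = 46, u_{19} = 10, u_{20} = 0, u_{21} = 10, u_{22} = 10, u_{23} = 20, u_{24} = 30, u_{25} = 50, u_{26} = 24, u_{27} = 18, u_{28} = 42, u_{29} = 4, u_{30} = 46, u_{31} = 50, u_{32} = 40, u_{33} = 34, u_{34} = 18, u_{35} = 52, u_{36} = 14, u_{37} = 10, u_{38} = 24, u_{39} = 34, u_{40} = 2, u_{41} = 36, u_{42} = 38, u_{43} = 18, u_{44} = 0, u_{45} = 18, u_{46} = 18, u_{47} = 36, u_{48} = 54, u_{49} = 34, u_{50} = 32.
The sequence repeats with period 48.
The value 10 first appears (with k ≥ 3) at u_3.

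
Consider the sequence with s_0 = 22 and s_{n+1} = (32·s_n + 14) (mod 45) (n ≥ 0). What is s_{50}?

We have s_0 = 22, s_1 = 43, s_2 = 40, s_3 = 34, s_4 = 22.
The sequence repeats with period 4.
(50 - 0) mod 4 = 2, so s_{50} = s_2 = 40.

40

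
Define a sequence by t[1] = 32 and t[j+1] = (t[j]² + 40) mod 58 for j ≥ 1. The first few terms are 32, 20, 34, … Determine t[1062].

44

Listing terms: t[1] = 32,  t[2] = 20,  t[3] = 34,  t[4] = 36,  t[5] = 2,  t[6] = 44,  t[7] = 4,  t[8] = 56,  t[9] = 44.
Since t[9] = t[6] = 44, the sequence is eventually periodic: after a pre-period of length 5 it cycles with period 3.
For j ≥ 6, t[j] depends only on (j - 6) mod 3. (1062 - 6) mod 3 = 0, so t[1062] = t[6] = 44.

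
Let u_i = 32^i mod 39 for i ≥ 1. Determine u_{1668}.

Listing terms: u_1 = 32, u_2 = 10, u_3 = 8, u_4 = 22, u_5 = 2, u_6 = 25, u_7 = 20, u_8 = 16, u_9 = 5, u_{10} = 4, u_{11} = 11, u_{12} = 1, u_{13} = 32.
Since u_{13} = u_1 = 32, the sequence is periodic with period 12.
So u_{1668} = u_{1 + ((1668-1) mod 12)} = u_{12} = 1.

1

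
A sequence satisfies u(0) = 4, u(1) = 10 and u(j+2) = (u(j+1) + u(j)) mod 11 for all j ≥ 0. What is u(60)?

Computing terms: u(0) = 4; u(1) = 10; u(2) = 3; u(3) = 2; u(4) = 5; u(5) = 7; u(6) = 1; u(7) = 8; u(8) = 9; u(9) = 6; u(10) = 4; u(11) = 10.
The sequence repeats with period 10.
So u(60) = u(0 + ((60-0) mod 10)) = u(0) = 4.

4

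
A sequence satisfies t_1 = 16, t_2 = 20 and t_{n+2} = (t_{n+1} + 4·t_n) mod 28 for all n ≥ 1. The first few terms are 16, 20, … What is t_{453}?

20

Listing terms: t_1 = 16; t_2 = 20; t_3 = 0; t_4 = 24; t_5 = 24; t_6 = 8; t_7 = 20; t_8 = 24; t_9 = 20; t_{10} = 4; t_{11} = 0; t_{12} = 16; t_{13} = 16; t_{14} = 24; t_{15} = 4; t_{16} = 16; t_{17} = 4; t_{18} = 12; t_{19} = 0; t_{20} = 20; t_{21} = 20; t_{22} = 16; t_{23} = 12; t_{24} = 20; t_{25} = 12; t_{26} = 8; t_{27} = 0; t_{28} = 4; t_{29} = 4; t_{30} = 20; t_{31} = 8; t_{32} = 4; t_{33} = 8; t_{34} = 24; t_{35} = 0; t_{36} = 12; t_{37} = 12; t_{38} = 4; t_{39} = 24; t_{40} = 12; t_{41} = 24; t_{42} = 16; t_{43} = 0; t_{44} = 8; t_{45} = 8; t_{46} = 12; t_{47} = 16; t_{48} = 8; t_{49} = 16; t_{50} = 20.
The sequence repeats with period 48.
(453 - 1) mod 48 = 20, so t_{453} = t_{21} = 20.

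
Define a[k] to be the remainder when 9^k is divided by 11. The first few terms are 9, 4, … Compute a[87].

4

Listing terms: a[1] = 9,  a[2] = 4,  a[3] = 3,  a[4] = 5,  a[5] = 1,  a[6] = 9.
The sequence repeats with period 5.
So a[87] = a[1 + ((87-1) mod 5)] = a[2] = 4.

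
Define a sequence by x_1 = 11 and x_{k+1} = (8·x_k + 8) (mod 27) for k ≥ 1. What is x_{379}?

11

We have x_1 = 11,  x_2 = 15,  x_3 = 20,  x_4 = 6,  x_5 = 2,  x_6 = 24,  x_7 = 11.
The sequence repeats with period 6.
So x_{379} = x_{1 + ((379-1) mod 6)} = x_1 = 11.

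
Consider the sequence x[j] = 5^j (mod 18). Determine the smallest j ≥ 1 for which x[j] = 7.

Listing terms: x[0] = 1,  x[1] = 5,  x[2] = 7,  x[3] = 17,  x[4] = 13,  x[5] = 11,  x[6] = 1.
The sequence repeats with period 6.
The value 7 first appears (with j ≥ 1) at x[2].

2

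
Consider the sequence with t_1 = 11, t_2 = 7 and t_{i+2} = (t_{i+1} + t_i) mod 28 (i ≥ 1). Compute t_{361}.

We have t_1 = 11,  t_2 = 7,  t_3 = 18,  t_4 = 25,  t_5 = 15,  t_6 = 12,  t_7 = 27,  t_8 = 11,  t_9 = 10,  t_{10} = 21,  t_{11} = 3,  t_{12} = 24,  t_{13} = 27,  t_{14} = 23,  t_{15} = 22,  t_{16} = 17,  t_{17} = 11,  t_{18} = 0,  t_{19} = 11,  t_{20} = 11,  t_{21} = 22,  t_{22} = 5,  t_{23} = 27,  t_{24} = 4,  t_{25} = 3,  t_{26} = 7,  t_{27} = 10,  t_{28} = 17,  t_{29} = 27,  t_{30} = 16,  t_{31} = 15,  t_{32} = 3,  t_{33} = 18,  t_{34} = 21,  t_{35} = 11,  t_{36} = 4,  t_{37} = 15,  t_{38} = 19,  t_{39} = 6,  t_{40} = 25,  t_{41} = 3,  t_{42} = 0,  t_{43} = 3,  t_{44} = 3,  t_{45} = 6,  t_{46} = 9,  t_{47} = 15,  t_{48} = 24,  t_{49} = 11,  t_{50} = 7.
The sequence repeats with period 48.
So t_{361} = t_{1 + ((361-1) mod 48)} = t_{25} = 3.

3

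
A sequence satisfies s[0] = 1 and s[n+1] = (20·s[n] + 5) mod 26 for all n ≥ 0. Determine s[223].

21

We have s[0] = 1,  s[1] = 25,  s[2] = 11,  s[3] = 17,  s[4] = 7,  s[5] = 15,  s[6] = 19,  s[7] = 21,  s[8] = 9,  s[9] = 3,  s[10] = 13,  s[11] = 5,  s[12] = 1.
Since s[12] = s[0] = 1, the sequence is periodic with period 12.
(223 - 0) mod 12 = 7, so s[223] = s[7] = 21.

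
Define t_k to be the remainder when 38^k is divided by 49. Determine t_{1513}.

Listing terms: t_1 = 38,  t_2 = 23,  t_3 = 41,  t_4 = 39,  t_5 = 12,  t_6 = 15,  t_7 = 31,  t_8 = 2,  t_9 = 27,  t_{10} = 46,  t_{11} = 33,  t_{12} = 29,  t_{13} = 24,  t_{14} = 30,  t_{15} = 13,  t_{16} = 4,  t_{17} = 5,  t_{18} = 43,  t_{19} = 17,  t_{20} = 9,  t_{21} = 48,  t_{22} = 11,  t_{23} = 26,  t_{24} = 8,  t_{25} = 10,  t_{26} = 37,  t_{27} = 34,  t_{28} = 18,  t_{29} = 47,  t_{30} = 22,  t_{31} = 3,  t_{32} = 16,  t_{33} = 20,  t_{34} = 25,  t_{35} = 19,  t_{36} = 36,  t_{37} = 45,  t_{38} = 44,  t_{39} = 6,  t_{40} = 32,  t_{41} = 40,  t_{42} = 1,  t_{43} = 38.
Since t_{43} = t_1 = 38, the sequence is periodic with period 42.
(1513 - 1) mod 42 = 0, so t_{1513} = t_1 = 38.

38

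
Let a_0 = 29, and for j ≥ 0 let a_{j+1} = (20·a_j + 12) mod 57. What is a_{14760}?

We have a_0 = 29,  a_1 = 22,  a_2 = 53,  a_3 = 46,  a_4 = 20,  a_5 = 13,  a_6 = 44,  a_7 = 37,  a_8 = 11,  a_9 = 4,  a_{10} = 35,  a_{11} = 28,  a_{12} = 2,  a_{13} = 52,  a_{14} = 26,  a_{15} = 19,  a_{16} = 50,  a_{17} = 43,  a_{18} = 17,  a_{19} = 10,  a_{20} = 41,  a_{21} = 34,  a_{22} = 8,  a_{23} = 1,  a_{24} = 32,  a_{25} = 25,  a_{26} = 56,  a_{27} = 49,  a_{28} = 23,  a_{29} = 16,  a_{30} = 47,  a_{31} = 40,  a_{32} = 14,  a_{33} = 7,  a_{34} = 38,  a_{35} = 31,  a_{36} = 5,  a_{37} = 55,  a_{38} = 29.
The sequence repeats with period 38.
So a_{14760} = a_{0 + ((14760-0) mod 38)} = a_{16} = 50.

50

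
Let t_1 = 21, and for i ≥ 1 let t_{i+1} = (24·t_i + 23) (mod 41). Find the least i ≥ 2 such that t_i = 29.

19

t_1 = 21; t_2 = 35; t_3 = 2; t_4 = 30; t_5 = 5; t_6 = 20; t_7 = 11; t_8 = 0; t_9 = 23; t_{10} = 1; t_{11} = 6; t_{12} = 3; t_{13} = 13; t_{14} = 7; t_{15} = 27; t_{16} = 15; t_{17} = 14; t_{18} = 31; t_{19} = 29; t_{20} = 22; t_{21} = 18; t_{22} = 4; t_{23} = 37; t_{24} = 9; t_{25} = 34; t_{26} = 19; t_{27} = 28; t_{28} = 39; t_{29} = 16; t_{30} = 38; t_{31} = 33; t_{32} = 36; t_{33} = 26; t_{34} = 32; t_{35} = 12; t_{36} = 24; t_{37} = 25; t_{38} = 8; t_{39} = 10; t_{40} = 17; t_{41} = 21.
The sequence repeats with period 40.
The value 29 first appears (with i ≥ 2) at t_{19}.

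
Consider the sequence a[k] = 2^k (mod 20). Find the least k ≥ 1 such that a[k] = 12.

5

We have a[0] = 1,  a[1] = 2,  a[2] = 4,  a[3] = 8,  a[4] = 16,  a[5] = 12,  a[6] = 4.
Since a[6] = a[2] = 4, the sequence is eventually periodic: after a pre-period of length 2 it cycles with period 4.
The value 12 first appears (with k ≥ 1) at a[5].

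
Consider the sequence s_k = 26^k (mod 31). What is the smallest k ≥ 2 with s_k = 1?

6

Computing terms: s_1 = 26,  s_2 = 25,  s_3 = 30,  s_4 = 5,  s_5 = 6,  s_6 = 1,  s_7 = 26.
The sequence repeats with period 6.
The value 1 first appears (with k ≥ 2) at s_6.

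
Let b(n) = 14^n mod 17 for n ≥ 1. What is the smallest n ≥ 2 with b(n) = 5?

13

We have b(1) = 14; b(2) = 9; b(3) = 7; b(4) = 13; b(5) = 12; b(6) = 15; b(7) = 6; b(8) = 16; b(9) = 3; b(10) = 8; b(11) = 10; b(12) = 4; b(13) = 5; b(14) = 2; b(15) = 11; b(16) = 1; b(17) = 14.
The sequence repeats with period 16.
The value 5 first appears (with n ≥ 2) at b(13).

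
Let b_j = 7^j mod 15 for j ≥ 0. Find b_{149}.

7

We have b_0 = 1,  b_1 = 7,  b_2 = 4,  b_3 = 13,  b_4 = 1.
Since b_4 = b_0 = 1, the sequence is periodic with period 4.
So b_{149} = b_{0 + ((149-0) mod 4)} = b_1 = 7.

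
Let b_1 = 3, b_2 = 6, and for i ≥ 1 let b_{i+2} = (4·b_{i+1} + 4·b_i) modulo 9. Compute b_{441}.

b_1 = 3, b_2 = 6, b_3 = 0, b_4 = 6, b_5 = 6, b_6 = 3, b_7 = 0, b_8 = 3, b_9 = 3, b_{10} = 6.
Since (b_9, b_{10}) = (b_1, b_2) = (3, 6) (two consecutive terms determine the rest), the sequence is periodic with period 8.
(441 - 1) mod 8 = 0, so b_{441} = b_1 = 3.

3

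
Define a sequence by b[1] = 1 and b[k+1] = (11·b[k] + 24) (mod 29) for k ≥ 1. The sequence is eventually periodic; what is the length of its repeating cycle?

We have b[1] = 1,  b[2] = 6,  b[3] = 3,  b[4] = 28,  b[5] = 13,  b[6] = 22,  b[7] = 5,  b[8] = 21,  b[9] = 23,  b[10] = 16,  b[11] = 26,  b[12] = 20,  b[13] = 12,  b[14] = 11,  b[15] = 0,  b[16] = 24,  b[17] = 27,  b[18] = 2,  b[19] = 17,  b[20] = 8,  b[21] = 25,  b[22] = 9,  b[23] = 7,  b[24] = 14,  b[25] = 4,  b[26] = 10,  b[27] = 18,  b[28] = 19,  b[29] = 1.
Since b[29] = b[1] = 1, the sequence is periodic with period 28.

28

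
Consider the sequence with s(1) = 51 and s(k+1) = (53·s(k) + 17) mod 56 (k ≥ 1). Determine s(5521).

We have s(1) = 51; s(2) = 32; s(3) = 33; s(4) = 30; s(5) = 39; s(6) = 12; s(7) = 37; s(8) = 18; s(9) = 19; s(10) = 16; s(11) = 25; s(12) = 54; s(13) = 23; s(14) = 4; s(15) = 5; s(16) = 2; s(17) = 11; s(18) = 40; s(19) = 9; s(20) = 46; s(21) = 47; s(22) = 44; s(23) = 53; s(24) = 26; s(25) = 51.
Since s(25) = s(1) = 51, the sequence is periodic with period 24.
(5521 - 1) mod 24 = 0, so s(5521) = s(1) = 51.

51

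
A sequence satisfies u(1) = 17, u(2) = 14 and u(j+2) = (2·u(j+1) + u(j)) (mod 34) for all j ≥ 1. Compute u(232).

Computing terms: u(1) = 17, u(2) = 14, u(3) = 11, u(4) = 2, u(5) = 15, u(6) = 32, u(7) = 11, u(8) = 20, u(9) = 17, u(10) = 20, u(11) = 23, u(12) = 32, u(13) = 19, u(14) = 2, u(15) = 23, u(16) = 14, u(17) = 17, u(18) = 14.
The sequence repeats with period 16.
So u(232) = u(1 + ((232-1) mod 16)) = u(8) = 20.

20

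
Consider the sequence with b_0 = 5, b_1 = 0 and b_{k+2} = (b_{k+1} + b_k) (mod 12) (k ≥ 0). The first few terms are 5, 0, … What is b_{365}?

Computing terms: b_0 = 5,  b_1 = 0,  b_2 = 5,  b_3 = 5,  b_4 = 10,  b_5 = 3,  b_6 = 1,  b_7 = 4,  b_8 = 5,  b_9 = 9,  b_{10} = 2,  b_{11} = 11,  b_{12} = 1,  b_{13} = 0,  b_{14} = 1,  b_{15} = 1,  b_{16} = 2,  b_{17} = 3,  b_{18} = 5,  b_{19} = 8,  b_{20} = 1,  b_{21} = 9,  b_{22} = 10,  b_{23} = 7,  b_{24} = 5,  b_{25} = 0.
The sequence repeats with period 24.
So b_{365} = b_{0 + ((365-0) mod 24)} = b_5 = 3.

3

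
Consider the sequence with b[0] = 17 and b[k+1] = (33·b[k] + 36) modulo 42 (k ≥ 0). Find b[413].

27

b[0] = 17,  b[1] = 9,  b[2] = 39,  b[3] = 21,  b[4] = 15,  b[5] = 27,  b[6] = 3,  b[7] = 9.
Since b[7] = b[1] = 9, the sequence is eventually periodic: after a pre-period of length 1 it cycles with period 6.
For k ≥ 1, b[k] depends only on (k - 1) mod 6. (413 - 1) mod 6 = 4, so b[413] = b[5] = 27.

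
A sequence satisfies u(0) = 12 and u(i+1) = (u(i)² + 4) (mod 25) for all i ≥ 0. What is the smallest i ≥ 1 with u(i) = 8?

2

Listing terms: u(0) = 12; u(1) = 23; u(2) = 8; u(3) = 18; u(4) = 3; u(5) = 13; u(6) = 23.
Since u(6) = u(1) = 23, the sequence is eventually periodic: after a pre-period of length 1 it cycles with period 5.
The value 8 first appears (with i ≥ 1) at u(2).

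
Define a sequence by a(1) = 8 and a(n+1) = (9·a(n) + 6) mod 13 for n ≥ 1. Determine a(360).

We have a(1) = 8, a(2) = 0, a(3) = 6, a(4) = 8.
Since a(4) = a(1) = 8, the sequence is periodic with period 3.
(360 - 1) mod 3 = 2, so a(360) = a(3) = 6.

6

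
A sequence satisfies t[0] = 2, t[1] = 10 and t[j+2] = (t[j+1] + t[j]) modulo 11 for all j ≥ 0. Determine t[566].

Listing terms: t[0] = 2; t[1] = 10; t[2] = 1; t[3] = 0; t[4] = 1; t[5] = 1; t[6] = 2; t[7] = 3; t[8] = 5; t[9] = 8; t[10] = 2; t[11] = 10.
Since (t[10], t[11]) = (t[0], t[1]) = (2, 10) (two consecutive terms determine the rest), the sequence is periodic with period 10.
So t[566] = t[0 + ((566-0) mod 10)] = t[6] = 2.

2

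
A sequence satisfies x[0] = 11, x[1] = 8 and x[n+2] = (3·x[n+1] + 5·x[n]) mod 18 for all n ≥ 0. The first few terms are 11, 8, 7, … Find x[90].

Computing terms: x[0] = 11, x[1] = 8, x[2] = 7, x[3] = 7, x[4] = 2, x[5] = 5, x[6] = 7, x[7] = 10, x[8] = 11, x[9] = 11, x[10] = 16, x[11] = 13, x[12] = 11, x[13] = 8.
Since (x[12], x[13]) = (x[0], x[1]) = (11, 8) (two consecutive terms determine the rest), the sequence is periodic with period 12.
So x[90] = x[0 + ((90-0) mod 12)] = x[6] = 7.

7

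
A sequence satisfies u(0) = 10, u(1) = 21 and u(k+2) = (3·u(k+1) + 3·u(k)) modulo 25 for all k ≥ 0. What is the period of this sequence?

20

Computing terms: u(0) = 10,  u(1) = 21,  u(2) = 18,  u(3) = 17,  u(4) = 5,  u(5) = 16,  u(6) = 13,  u(7) = 12,  u(8) = 0,  u(9) = 11,  u(10) = 8,  u(11) = 7,  u(12) = 20,  u(13) = 6,  u(14) = 3,  u(15) = 2,  u(16) = 15,  u(17) = 1,  u(18) = 23,  u(19) = 22,  u(20) = 10,  u(21) = 21.
Since (u(20), u(21)) = (u(0), u(1)) = (10, 21) (two consecutive terms determine the rest), the sequence is periodic with period 20.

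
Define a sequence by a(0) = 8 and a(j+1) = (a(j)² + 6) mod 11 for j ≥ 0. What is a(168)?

6

Computing terms: a(0) = 8; a(1) = 4; a(2) = 0; a(3) = 6; a(4) = 9; a(5) = 10; a(6) = 7; a(7) = 0.
Since a(7) = a(2) = 0, the sequence is eventually periodic: after a pre-period of length 2 it cycles with period 5.
For j ≥ 2, a(j) depends only on (j - 2) mod 5. (168 - 2) mod 5 = 1, so a(168) = a(3) = 6.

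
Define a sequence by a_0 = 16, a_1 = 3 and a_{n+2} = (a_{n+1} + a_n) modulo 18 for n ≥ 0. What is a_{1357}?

15

Computing terms: a_0 = 16,  a_1 = 3,  a_2 = 1,  a_3 = 4,  a_4 = 5,  a_5 = 9,  a_6 = 14,  a_7 = 5,  a_8 = 1,  a_9 = 6,  a_{10} = 7,  a_{11} = 13,  a_{12} = 2,  a_{13} = 15,  a_{14} = 17,  a_{15} = 14,  a_{16} = 13,  a_{17} = 9,  a_{18} = 4,  a_{19} = 13,  a_{20} = 17,  a_{21} = 12,  a_{22} = 11,  a_{23} = 5,  a_{24} = 16,  a_{25} = 3.
Since (a_{24}, a_{25}) = (a_0, a_1) = (16, 3) (two consecutive terms determine the rest), the sequence is periodic with period 24.
So a_{1357} = a_{0 + ((1357-0) mod 24)} = a_{13} = 15.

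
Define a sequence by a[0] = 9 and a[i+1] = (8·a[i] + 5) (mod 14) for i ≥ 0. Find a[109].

We have a[0] = 9, a[1] = 7, a[2] = 5, a[3] = 3, a[4] = 1, a[5] = 13, a[6] = 11, a[7] = 9.
The sequence repeats with period 7.
(109 - 0) mod 7 = 4, so a[109] = a[4] = 1.

1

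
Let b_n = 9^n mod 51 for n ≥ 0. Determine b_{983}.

36

Listing terms: b_0 = 1, b_1 = 9, b_2 = 30, b_3 = 15, b_4 = 33, b_5 = 42, b_6 = 21, b_7 = 36, b_8 = 18, b_9 = 9.
Since b_9 = b_1 = 9, the sequence is eventually periodic: after a pre-period of length 1 it cycles with period 8.
For n ≥ 1, b_n depends only on (n - 1) mod 8. (983 - 1) mod 8 = 6, so b_{983} = b_7 = 36.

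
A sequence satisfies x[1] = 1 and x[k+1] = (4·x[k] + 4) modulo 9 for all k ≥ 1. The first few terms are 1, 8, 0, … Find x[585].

We have x[1] = 1,  x[2] = 8,  x[3] = 0,  x[4] = 4,  x[5] = 2,  x[6] = 3,  x[7] = 7,  x[8] = 5,  x[9] = 6,  x[10] = 1.
Since x[10] = x[1] = 1, the sequence is periodic with period 9.
(585 - 1) mod 9 = 8, so x[585] = x[9] = 6.

6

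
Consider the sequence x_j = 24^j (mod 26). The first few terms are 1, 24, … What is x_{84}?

We have x_0 = 1,  x_1 = 24,  x_2 = 4,  x_3 = 18,  x_4 = 16,  x_5 = 20,  x_6 = 12,  x_7 = 2,  x_8 = 22,  x_9 = 8,  x_{10} = 10,  x_{11} = 6,  x_{12} = 14,  x_{13} = 24.
Since x_{13} = x_1 = 24, the sequence is eventually periodic: after a pre-period of length 1 it cycles with period 12.
For j ≥ 1, x_j depends only on (j - 1) mod 12. (84 - 1) mod 12 = 11, so x_{84} = x_{12} = 14.

14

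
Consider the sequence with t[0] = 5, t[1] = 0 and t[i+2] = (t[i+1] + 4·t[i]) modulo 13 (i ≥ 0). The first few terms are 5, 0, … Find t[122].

7

Computing terms: t[0] = 5,  t[1] = 0,  t[2] = 7,  t[3] = 7,  t[4] = 9,  t[5] = 11,  t[6] = 8,  t[7] = 0,  t[8] = 6,  t[9] = 6,  t[10] = 4,  t[11] = 2,  t[12] = 5,  t[13] = 0.
Since (t[12], t[13]) = (t[0], t[1]) = (5, 0) (two consecutive terms determine the rest), the sequence is periodic with period 12.
So t[122] = t[0 + ((122-0) mod 12)] = t[2] = 7.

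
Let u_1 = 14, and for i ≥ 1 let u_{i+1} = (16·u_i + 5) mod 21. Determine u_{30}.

15

Listing terms: u_1 = 14,  u_2 = 19,  u_3 = 15,  u_4 = 14.
The sequence repeats with period 3.
(30 - 1) mod 3 = 2, so u_{30} = u_3 = 15.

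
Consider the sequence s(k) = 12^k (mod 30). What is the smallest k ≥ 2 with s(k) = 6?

4

s(1) = 12, s(2) = 24, s(3) = 18, s(4) = 6, s(5) = 12.
Since s(5) = s(1) = 12, the sequence is periodic with period 4.
The value 6 first appears (with k ≥ 2) at s(4).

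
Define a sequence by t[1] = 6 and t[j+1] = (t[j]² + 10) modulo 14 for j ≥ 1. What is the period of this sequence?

Listing terms: t[1] = 6; t[2] = 4; t[3] = 12; t[4] = 0; t[5] = 10; t[6] = 12.
Since t[6] = t[3] = 12, the sequence is eventually periodic: after a pre-period of length 2 it cycles with period 3.

3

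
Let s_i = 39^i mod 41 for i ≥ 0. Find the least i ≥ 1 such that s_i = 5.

We have s_0 = 1, s_1 = 39, s_2 = 4, s_3 = 33, s_4 = 16, s_5 = 9, s_6 = 23, s_7 = 36, s_8 = 10, s_9 = 21, s_{10} = 40, s_{11} = 2, s_{12} = 37, s_{13} = 8, s_{14} = 25, s_{15} = 32, s_{16} = 18, s_{17} = 5, s_{18} = 31, s_{19} = 20, s_{20} = 1.
The sequence repeats with period 20.
The value 5 first appears (with i ≥ 1) at s_{17}.

17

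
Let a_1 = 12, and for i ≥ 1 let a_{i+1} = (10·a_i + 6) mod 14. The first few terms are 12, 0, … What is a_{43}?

12

Computing terms: a_1 = 12, a_2 = 0, a_3 = 6, a_4 = 10, a_5 = 8, a_6 = 2, a_7 = 12.
Since a_7 = a_1 = 12, the sequence is periodic with period 6.
(43 - 1) mod 6 = 0, so a_{43} = a_1 = 12.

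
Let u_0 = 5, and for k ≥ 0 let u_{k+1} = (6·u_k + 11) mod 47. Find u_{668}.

41

Listing terms: u_0 = 5; u_1 = 41; u_2 = 22; u_3 = 2; u_4 = 23; u_5 = 8; u_6 = 12; u_7 = 36; u_8 = 39; u_9 = 10; u_{10} = 24; u_{11} = 14; u_{12} = 1; u_{13} = 17; u_{14} = 19; u_{15} = 31; u_{16} = 9; u_{17} = 18; u_{18} = 25; u_{19} = 20; u_{20} = 37; u_{21} = 45; u_{22} = 46; u_{23} = 5.
The sequence repeats with period 23.
(668 - 0) mod 23 = 1, so u_{668} = u_1 = 41.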